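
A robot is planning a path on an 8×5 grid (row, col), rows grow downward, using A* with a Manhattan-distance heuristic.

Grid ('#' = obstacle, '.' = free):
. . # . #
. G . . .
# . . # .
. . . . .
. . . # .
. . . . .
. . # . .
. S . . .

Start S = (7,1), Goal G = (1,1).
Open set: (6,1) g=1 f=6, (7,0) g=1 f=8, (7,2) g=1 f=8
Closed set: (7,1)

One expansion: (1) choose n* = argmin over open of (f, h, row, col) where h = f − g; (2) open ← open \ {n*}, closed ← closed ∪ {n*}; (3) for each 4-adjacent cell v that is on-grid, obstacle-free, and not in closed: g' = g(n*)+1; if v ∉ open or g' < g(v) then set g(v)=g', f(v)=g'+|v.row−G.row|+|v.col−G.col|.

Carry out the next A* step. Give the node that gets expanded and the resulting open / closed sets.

step 1: expand (6,1) (f=6, h=5) → closed; open now [(5,1) g=2 f=6, (6,0) g=2 f=8, (7,0) g=1 f=8, (7,2) g=1 f=8]

expanded=(6,1); open=[(5,1) g=2 f=6, (6,0) g=2 f=8, (7,0) g=1 f=8, (7,2) g=1 f=8]; closed=[(6,1), (7,1)]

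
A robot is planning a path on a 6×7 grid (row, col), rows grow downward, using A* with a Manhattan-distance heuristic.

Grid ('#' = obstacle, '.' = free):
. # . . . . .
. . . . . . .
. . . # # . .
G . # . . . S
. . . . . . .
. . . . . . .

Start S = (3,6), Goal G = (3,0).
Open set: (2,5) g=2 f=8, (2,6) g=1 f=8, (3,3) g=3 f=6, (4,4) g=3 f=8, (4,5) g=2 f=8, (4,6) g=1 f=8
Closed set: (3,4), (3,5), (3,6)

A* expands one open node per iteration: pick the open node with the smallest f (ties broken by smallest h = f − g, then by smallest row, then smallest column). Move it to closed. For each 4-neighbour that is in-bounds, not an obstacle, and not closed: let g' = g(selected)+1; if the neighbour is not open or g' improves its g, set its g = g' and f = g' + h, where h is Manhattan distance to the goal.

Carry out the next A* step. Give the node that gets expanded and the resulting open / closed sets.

step 1: expand (3,3) (f=6, h=3) → closed; open now [(2,5) g=2 f=8, (2,6) g=1 f=8, (4,3) g=4 f=8, (4,4) g=3 f=8, (4,5) g=2 f=8, (4,6) g=1 f=8]

expanded=(3,3); open=[(2,5) g=2 f=8, (2,6) g=1 f=8, (4,3) g=4 f=8, (4,4) g=3 f=8, (4,5) g=2 f=8, (4,6) g=1 f=8]; closed=[(3,3), (3,4), (3,5), (3,6)]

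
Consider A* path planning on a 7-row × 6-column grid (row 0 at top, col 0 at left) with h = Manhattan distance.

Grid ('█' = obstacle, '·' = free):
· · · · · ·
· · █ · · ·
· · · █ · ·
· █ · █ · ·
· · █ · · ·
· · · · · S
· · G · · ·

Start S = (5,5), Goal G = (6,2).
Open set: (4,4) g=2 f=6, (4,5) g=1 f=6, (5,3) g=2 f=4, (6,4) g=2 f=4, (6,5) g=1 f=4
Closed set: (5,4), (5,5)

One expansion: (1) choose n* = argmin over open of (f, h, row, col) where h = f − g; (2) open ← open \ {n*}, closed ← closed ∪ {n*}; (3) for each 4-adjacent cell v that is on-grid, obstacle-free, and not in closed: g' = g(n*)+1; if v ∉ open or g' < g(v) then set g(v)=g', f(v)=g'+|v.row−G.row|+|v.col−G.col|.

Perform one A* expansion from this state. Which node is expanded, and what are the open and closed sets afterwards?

expanded=(5,3); open=[(4,3) g=3 f=6, (4,4) g=2 f=6, (4,5) g=1 f=6, (5,2) g=3 f=4, (6,3) g=3 f=4, (6,4) g=2 f=4, (6,5) g=1 f=4]; closed=[(5,3), (5,4), (5,5)]

step 1: expand (5,3) (f=4, h=2) → closed; open now [(4,3) g=3 f=6, (4,4) g=2 f=6, (4,5) g=1 f=6, (5,2) g=3 f=4, (6,3) g=3 f=4, (6,4) g=2 f=4, (6,5) g=1 f=4]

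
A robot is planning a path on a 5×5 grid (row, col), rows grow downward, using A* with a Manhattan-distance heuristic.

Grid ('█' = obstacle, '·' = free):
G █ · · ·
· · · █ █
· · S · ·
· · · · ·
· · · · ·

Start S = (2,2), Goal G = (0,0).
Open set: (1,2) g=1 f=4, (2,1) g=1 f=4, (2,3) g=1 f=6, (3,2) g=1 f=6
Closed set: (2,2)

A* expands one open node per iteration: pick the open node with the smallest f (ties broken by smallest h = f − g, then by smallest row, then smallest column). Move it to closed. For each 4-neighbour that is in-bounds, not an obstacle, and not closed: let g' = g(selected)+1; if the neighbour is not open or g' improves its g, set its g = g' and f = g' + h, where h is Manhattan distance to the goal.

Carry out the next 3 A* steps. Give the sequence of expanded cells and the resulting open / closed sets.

step 1: expand (1,2) (f=4, h=3) → closed; open now [(0,2) g=2 f=4, (1,1) g=2 f=4, (2,1) g=1 f=4, (2,3) g=1 f=6, (3,2) g=1 f=6]
step 2: expand (0,2) (f=4, h=2) → closed; open now [(0,3) g=3 f=6, (1,1) g=2 f=4, (2,1) g=1 f=4, (2,3) g=1 f=6, (3,2) g=1 f=6]
step 3: expand (1,1) (f=4, h=2) → closed; open now [(0,3) g=3 f=6, (1,0) g=3 f=4, (2,1) g=1 f=4, (2,3) g=1 f=6, (3,2) g=1 f=6]

order=[(1,2) → (0,2) → (1,1)]; open=[(0,3) g=3 f=6, (1,0) g=3 f=4, (2,1) g=1 f=4, (2,3) g=1 f=6, (3,2) g=1 f=6]; closed=[(0,2), (1,1), (1,2), (2,2)]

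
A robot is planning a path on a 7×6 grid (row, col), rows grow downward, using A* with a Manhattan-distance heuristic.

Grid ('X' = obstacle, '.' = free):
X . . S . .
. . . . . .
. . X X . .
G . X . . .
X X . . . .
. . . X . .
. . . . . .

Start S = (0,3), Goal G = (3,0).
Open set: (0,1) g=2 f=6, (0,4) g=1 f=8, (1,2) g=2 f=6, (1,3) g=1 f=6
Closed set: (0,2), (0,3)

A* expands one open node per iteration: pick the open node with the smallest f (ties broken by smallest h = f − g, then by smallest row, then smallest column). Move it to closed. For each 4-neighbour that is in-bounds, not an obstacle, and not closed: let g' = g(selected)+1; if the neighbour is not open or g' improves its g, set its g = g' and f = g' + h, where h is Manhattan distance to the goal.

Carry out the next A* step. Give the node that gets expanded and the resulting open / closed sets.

expanded=(0,1); open=[(0,4) g=1 f=8, (1,1) g=3 f=6, (1,2) g=2 f=6, (1,3) g=1 f=6]; closed=[(0,1), (0,2), (0,3)]

step 1: expand (0,1) (f=6, h=4) → closed; open now [(0,4) g=1 f=8, (1,1) g=3 f=6, (1,2) g=2 f=6, (1,3) g=1 f=6]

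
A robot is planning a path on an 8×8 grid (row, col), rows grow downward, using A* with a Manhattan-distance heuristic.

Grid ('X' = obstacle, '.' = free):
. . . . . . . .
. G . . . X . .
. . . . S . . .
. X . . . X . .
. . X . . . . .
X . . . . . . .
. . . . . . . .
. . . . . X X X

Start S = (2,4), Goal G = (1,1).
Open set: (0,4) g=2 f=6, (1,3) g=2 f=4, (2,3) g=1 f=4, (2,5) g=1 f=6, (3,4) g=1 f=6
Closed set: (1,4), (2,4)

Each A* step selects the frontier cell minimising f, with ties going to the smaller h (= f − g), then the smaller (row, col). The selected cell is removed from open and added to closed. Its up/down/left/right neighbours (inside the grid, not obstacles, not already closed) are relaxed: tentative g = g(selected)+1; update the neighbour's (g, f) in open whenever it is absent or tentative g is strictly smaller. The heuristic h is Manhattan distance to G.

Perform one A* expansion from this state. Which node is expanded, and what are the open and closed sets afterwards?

expanded=(1,3); open=[(0,3) g=3 f=6, (0,4) g=2 f=6, (1,2) g=3 f=4, (2,3) g=1 f=4, (2,5) g=1 f=6, (3,4) g=1 f=6]; closed=[(1,3), (1,4), (2,4)]

step 1: expand (1,3) (f=4, h=2) → closed; open now [(0,3) g=3 f=6, (0,4) g=2 f=6, (1,2) g=3 f=4, (2,3) g=1 f=4, (2,5) g=1 f=6, (3,4) g=1 f=6]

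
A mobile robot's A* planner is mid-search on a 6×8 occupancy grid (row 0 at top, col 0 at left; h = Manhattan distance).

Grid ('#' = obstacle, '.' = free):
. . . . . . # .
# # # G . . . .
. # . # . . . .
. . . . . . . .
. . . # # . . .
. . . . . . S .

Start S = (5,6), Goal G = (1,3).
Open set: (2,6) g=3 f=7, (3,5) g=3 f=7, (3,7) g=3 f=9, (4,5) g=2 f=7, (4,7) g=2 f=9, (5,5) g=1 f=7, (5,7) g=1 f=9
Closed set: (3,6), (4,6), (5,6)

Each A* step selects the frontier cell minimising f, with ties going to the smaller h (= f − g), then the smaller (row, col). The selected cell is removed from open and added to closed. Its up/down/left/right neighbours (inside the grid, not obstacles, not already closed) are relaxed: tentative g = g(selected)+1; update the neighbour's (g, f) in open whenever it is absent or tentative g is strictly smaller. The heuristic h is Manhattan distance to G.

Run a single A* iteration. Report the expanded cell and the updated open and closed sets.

step 1: expand (2,6) (f=7, h=4) → closed; open now [(1,6) g=4 f=7, (2,5) g=4 f=7, (2,7) g=4 f=9, (3,5) g=3 f=7, (3,7) g=3 f=9, (4,5) g=2 f=7, (4,7) g=2 f=9, (5,5) g=1 f=7, (5,7) g=1 f=9]

expanded=(2,6); open=[(1,6) g=4 f=7, (2,5) g=4 f=7, (2,7) g=4 f=9, (3,5) g=3 f=7, (3,7) g=3 f=9, (4,5) g=2 f=7, (4,7) g=2 f=9, (5,5) g=1 f=7, (5,7) g=1 f=9]; closed=[(2,6), (3,6), (4,6), (5,6)]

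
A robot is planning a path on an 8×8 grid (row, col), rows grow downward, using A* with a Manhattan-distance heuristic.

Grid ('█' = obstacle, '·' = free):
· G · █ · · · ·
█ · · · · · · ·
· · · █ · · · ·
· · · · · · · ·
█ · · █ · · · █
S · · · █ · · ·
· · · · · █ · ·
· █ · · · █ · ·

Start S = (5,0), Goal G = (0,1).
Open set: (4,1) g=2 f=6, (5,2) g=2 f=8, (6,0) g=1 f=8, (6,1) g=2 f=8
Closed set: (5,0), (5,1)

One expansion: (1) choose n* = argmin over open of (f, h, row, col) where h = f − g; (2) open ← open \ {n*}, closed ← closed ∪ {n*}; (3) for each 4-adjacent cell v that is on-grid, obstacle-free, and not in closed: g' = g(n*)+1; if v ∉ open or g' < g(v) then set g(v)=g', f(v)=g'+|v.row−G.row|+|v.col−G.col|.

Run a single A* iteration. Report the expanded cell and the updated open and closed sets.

expanded=(4,1); open=[(3,1) g=3 f=6, (4,2) g=3 f=8, (5,2) g=2 f=8, (6,0) g=1 f=8, (6,1) g=2 f=8]; closed=[(4,1), (5,0), (5,1)]

step 1: expand (4,1) (f=6, h=4) → closed; open now [(3,1) g=3 f=6, (4,2) g=3 f=8, (5,2) g=2 f=8, (6,0) g=1 f=8, (6,1) g=2 f=8]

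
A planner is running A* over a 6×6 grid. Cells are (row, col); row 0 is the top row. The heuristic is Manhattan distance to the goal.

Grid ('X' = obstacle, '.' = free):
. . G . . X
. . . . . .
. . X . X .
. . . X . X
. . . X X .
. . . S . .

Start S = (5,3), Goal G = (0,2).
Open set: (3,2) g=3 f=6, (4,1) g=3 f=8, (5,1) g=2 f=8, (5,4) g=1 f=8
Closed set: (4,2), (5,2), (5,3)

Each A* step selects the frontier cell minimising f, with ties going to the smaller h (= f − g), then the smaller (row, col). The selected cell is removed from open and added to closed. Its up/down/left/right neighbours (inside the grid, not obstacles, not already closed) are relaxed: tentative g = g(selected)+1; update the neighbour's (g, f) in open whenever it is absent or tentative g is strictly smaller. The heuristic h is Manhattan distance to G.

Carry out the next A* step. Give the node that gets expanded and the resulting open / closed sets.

expanded=(3,2); open=[(3,1) g=4 f=8, (4,1) g=3 f=8, (5,1) g=2 f=8, (5,4) g=1 f=8]; closed=[(3,2), (4,2), (5,2), (5,3)]

step 1: expand (3,2) (f=6, h=3) → closed; open now [(3,1) g=4 f=8, (4,1) g=3 f=8, (5,1) g=2 f=8, (5,4) g=1 f=8]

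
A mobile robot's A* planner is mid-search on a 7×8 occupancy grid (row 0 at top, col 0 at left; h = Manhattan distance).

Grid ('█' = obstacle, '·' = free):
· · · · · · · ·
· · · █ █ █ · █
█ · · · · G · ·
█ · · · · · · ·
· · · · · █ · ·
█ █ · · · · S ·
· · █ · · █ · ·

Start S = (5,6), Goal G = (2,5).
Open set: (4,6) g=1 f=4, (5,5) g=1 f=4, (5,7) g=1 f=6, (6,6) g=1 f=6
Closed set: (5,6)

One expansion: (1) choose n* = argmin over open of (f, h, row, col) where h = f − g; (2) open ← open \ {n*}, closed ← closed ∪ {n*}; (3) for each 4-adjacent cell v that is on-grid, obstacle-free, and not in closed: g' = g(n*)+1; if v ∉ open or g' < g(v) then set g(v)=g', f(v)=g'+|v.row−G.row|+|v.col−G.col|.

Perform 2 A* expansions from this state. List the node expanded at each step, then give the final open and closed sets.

order=[(4,6) → (3,6)]; open=[(2,6) g=3 f=4, (3,5) g=3 f=4, (3,7) g=3 f=6, (4,7) g=2 f=6, (5,5) g=1 f=4, (5,7) g=1 f=6, (6,6) g=1 f=6]; closed=[(3,6), (4,6), (5,6)]

step 1: expand (4,6) (f=4, h=3) → closed; open now [(3,6) g=2 f=4, (4,7) g=2 f=6, (5,5) g=1 f=4, (5,7) g=1 f=6, (6,6) g=1 f=6]
step 2: expand (3,6) (f=4, h=2) → closed; open now [(2,6) g=3 f=4, (3,5) g=3 f=4, (3,7) g=3 f=6, (4,7) g=2 f=6, (5,5) g=1 f=4, (5,7) g=1 f=6, (6,6) g=1 f=6]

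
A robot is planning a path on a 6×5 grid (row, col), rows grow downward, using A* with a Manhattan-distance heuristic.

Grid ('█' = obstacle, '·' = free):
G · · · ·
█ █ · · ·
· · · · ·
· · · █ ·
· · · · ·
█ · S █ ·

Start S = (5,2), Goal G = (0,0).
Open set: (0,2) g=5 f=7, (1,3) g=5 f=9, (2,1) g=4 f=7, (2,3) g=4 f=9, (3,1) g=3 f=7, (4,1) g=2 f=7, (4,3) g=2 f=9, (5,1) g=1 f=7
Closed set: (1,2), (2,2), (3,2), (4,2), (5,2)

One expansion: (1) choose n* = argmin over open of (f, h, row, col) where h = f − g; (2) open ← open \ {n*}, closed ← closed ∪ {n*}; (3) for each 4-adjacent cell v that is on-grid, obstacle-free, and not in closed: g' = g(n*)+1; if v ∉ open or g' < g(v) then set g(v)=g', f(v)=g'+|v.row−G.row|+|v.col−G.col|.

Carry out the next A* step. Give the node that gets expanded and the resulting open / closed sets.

step 1: expand (0,2) (f=7, h=2) → closed; open now [(0,1) g=6 f=7, (0,3) g=6 f=9, (1,3) g=5 f=9, (2,1) g=4 f=7, (2,3) g=4 f=9, (3,1) g=3 f=7, (4,1) g=2 f=7, (4,3) g=2 f=9, (5,1) g=1 f=7]

expanded=(0,2); open=[(0,1) g=6 f=7, (0,3) g=6 f=9, (1,3) g=5 f=9, (2,1) g=4 f=7, (2,3) g=4 f=9, (3,1) g=3 f=7, (4,1) g=2 f=7, (4,3) g=2 f=9, (5,1) g=1 f=7]; closed=[(0,2), (1,2), (2,2), (3,2), (4,2), (5,2)]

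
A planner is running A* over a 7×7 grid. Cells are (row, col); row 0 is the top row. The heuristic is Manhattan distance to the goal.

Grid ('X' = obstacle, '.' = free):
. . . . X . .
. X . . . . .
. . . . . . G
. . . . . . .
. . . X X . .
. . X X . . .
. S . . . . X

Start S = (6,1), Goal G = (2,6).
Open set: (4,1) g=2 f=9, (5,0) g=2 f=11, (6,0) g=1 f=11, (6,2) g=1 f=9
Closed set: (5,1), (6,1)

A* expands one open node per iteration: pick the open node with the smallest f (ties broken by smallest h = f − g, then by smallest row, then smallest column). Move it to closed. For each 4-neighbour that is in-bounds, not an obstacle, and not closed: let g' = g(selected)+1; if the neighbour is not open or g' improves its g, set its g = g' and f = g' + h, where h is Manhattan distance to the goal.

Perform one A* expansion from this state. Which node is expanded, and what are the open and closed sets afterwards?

step 1: expand (4,1) (f=9, h=7) → closed; open now [(3,1) g=3 f=9, (4,0) g=3 f=11, (4,2) g=3 f=9, (5,0) g=2 f=11, (6,0) g=1 f=11, (6,2) g=1 f=9]

expanded=(4,1); open=[(3,1) g=3 f=9, (4,0) g=3 f=11, (4,2) g=3 f=9, (5,0) g=2 f=11, (6,0) g=1 f=11, (6,2) g=1 f=9]; closed=[(4,1), (5,1), (6,1)]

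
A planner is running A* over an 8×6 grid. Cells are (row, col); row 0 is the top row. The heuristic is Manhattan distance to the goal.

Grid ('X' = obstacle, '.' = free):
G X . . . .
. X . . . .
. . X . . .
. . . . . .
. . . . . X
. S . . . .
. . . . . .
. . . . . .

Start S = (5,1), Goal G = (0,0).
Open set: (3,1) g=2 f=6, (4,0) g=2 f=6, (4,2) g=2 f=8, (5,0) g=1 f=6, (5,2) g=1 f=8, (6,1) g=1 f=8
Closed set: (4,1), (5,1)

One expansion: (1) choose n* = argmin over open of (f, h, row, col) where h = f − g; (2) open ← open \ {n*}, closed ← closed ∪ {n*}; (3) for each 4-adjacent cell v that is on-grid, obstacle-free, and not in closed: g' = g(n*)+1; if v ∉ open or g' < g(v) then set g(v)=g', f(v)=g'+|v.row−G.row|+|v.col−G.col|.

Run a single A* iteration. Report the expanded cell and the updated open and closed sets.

step 1: expand (3,1) (f=6, h=4) → closed; open now [(2,1) g=3 f=6, (3,0) g=3 f=6, (3,2) g=3 f=8, (4,0) g=2 f=6, (4,2) g=2 f=8, (5,0) g=1 f=6, (5,2) g=1 f=8, (6,1) g=1 f=8]

expanded=(3,1); open=[(2,1) g=3 f=6, (3,0) g=3 f=6, (3,2) g=3 f=8, (4,0) g=2 f=6, (4,2) g=2 f=8, (5,0) g=1 f=6, (5,2) g=1 f=8, (6,1) g=1 f=8]; closed=[(3,1), (4,1), (5,1)]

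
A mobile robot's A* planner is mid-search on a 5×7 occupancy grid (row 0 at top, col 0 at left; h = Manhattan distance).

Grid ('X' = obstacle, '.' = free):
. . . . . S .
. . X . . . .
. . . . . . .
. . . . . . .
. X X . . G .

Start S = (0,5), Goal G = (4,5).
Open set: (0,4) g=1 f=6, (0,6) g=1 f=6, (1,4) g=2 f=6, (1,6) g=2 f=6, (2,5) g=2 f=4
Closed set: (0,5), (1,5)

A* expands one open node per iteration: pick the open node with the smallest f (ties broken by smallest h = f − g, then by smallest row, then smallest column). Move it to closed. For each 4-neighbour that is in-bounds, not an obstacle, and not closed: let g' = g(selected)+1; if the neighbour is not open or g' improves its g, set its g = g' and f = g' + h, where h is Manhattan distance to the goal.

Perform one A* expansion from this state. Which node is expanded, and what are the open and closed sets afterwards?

step 1: expand (2,5) (f=4, h=2) → closed; open now [(0,4) g=1 f=6, (0,6) g=1 f=6, (1,4) g=2 f=6, (1,6) g=2 f=6, (2,4) g=3 f=6, (2,6) g=3 f=6, (3,5) g=3 f=4]

expanded=(2,5); open=[(0,4) g=1 f=6, (0,6) g=1 f=6, (1,4) g=2 f=6, (1,6) g=2 f=6, (2,4) g=3 f=6, (2,6) g=3 f=6, (3,5) g=3 f=4]; closed=[(0,5), (1,5), (2,5)]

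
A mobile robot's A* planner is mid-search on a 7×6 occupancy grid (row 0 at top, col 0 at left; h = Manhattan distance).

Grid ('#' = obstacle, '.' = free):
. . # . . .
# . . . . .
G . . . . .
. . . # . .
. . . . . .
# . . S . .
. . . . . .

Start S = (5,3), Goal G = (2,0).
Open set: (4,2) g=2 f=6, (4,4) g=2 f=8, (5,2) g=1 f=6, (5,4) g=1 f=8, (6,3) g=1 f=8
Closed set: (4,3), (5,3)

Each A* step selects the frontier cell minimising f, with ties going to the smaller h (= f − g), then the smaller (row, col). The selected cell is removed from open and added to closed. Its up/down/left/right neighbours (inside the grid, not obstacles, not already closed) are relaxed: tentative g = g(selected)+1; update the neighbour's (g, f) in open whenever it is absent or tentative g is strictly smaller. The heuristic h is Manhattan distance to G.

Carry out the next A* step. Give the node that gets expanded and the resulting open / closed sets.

expanded=(4,2); open=[(3,2) g=3 f=6, (4,1) g=3 f=6, (4,4) g=2 f=8, (5,2) g=1 f=6, (5,4) g=1 f=8, (6,3) g=1 f=8]; closed=[(4,2), (4,3), (5,3)]

step 1: expand (4,2) (f=6, h=4) → closed; open now [(3,2) g=3 f=6, (4,1) g=3 f=6, (4,4) g=2 f=8, (5,2) g=1 f=6, (5,4) g=1 f=8, (6,3) g=1 f=8]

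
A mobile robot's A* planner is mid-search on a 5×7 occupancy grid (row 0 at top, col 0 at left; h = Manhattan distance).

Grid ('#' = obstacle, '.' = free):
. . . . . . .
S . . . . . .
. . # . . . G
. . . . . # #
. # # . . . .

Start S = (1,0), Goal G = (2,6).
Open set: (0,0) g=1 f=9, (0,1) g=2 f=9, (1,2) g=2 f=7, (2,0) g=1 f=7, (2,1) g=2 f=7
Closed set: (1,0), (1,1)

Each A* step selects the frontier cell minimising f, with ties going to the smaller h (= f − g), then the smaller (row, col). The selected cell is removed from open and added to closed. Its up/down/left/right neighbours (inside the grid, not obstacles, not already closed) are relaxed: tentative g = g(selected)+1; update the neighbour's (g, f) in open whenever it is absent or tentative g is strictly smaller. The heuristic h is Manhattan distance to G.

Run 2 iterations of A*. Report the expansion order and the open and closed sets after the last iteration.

step 1: expand (1,2) (f=7, h=5) → closed; open now [(0,0) g=1 f=9, (0,1) g=2 f=9, (0,2) g=3 f=9, (1,3) g=3 f=7, (2,0) g=1 f=7, (2,1) g=2 f=7]
step 2: expand (1,3) (f=7, h=4) → closed; open now [(0,0) g=1 f=9, (0,1) g=2 f=9, (0,2) g=3 f=9, (0,3) g=4 f=9, (1,4) g=4 f=7, (2,0) g=1 f=7, (2,1) g=2 f=7, (2,3) g=4 f=7]

order=[(1,2) → (1,3)]; open=[(0,0) g=1 f=9, (0,1) g=2 f=9, (0,2) g=3 f=9, (0,3) g=4 f=9, (1,4) g=4 f=7, (2,0) g=1 f=7, (2,1) g=2 f=7, (2,3) g=4 f=7]; closed=[(1,0), (1,1), (1,2), (1,3)]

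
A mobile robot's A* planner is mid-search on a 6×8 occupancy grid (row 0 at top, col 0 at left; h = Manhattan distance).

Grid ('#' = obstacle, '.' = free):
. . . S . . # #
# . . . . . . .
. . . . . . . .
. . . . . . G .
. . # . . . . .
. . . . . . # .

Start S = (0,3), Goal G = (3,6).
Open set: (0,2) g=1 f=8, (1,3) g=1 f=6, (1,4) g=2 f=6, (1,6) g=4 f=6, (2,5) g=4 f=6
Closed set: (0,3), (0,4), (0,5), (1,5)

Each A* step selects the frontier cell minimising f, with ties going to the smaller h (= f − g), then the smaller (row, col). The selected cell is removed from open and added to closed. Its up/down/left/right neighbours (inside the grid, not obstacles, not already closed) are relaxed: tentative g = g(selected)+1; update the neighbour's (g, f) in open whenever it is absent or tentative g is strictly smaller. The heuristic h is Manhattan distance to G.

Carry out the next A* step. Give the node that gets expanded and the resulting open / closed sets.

step 1: expand (1,6) (f=6, h=2) → closed; open now [(0,2) g=1 f=8, (1,3) g=1 f=6, (1,4) g=2 f=6, (1,7) g=5 f=8, (2,5) g=4 f=6, (2,6) g=5 f=6]

expanded=(1,6); open=[(0,2) g=1 f=8, (1,3) g=1 f=6, (1,4) g=2 f=6, (1,7) g=5 f=8, (2,5) g=4 f=6, (2,6) g=5 f=6]; closed=[(0,3), (0,4), (0,5), (1,5), (1,6)]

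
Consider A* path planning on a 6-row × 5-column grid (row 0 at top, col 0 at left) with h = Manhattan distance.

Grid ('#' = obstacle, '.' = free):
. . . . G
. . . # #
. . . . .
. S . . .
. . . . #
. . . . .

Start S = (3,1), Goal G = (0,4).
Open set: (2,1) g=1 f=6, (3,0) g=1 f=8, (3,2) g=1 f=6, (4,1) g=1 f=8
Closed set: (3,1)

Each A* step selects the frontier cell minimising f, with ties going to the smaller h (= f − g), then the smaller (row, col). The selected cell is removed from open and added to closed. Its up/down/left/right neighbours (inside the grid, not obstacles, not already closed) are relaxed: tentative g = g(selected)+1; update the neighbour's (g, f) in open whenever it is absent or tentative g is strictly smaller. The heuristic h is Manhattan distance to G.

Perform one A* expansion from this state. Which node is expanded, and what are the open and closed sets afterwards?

expanded=(2,1); open=[(1,1) g=2 f=6, (2,0) g=2 f=8, (2,2) g=2 f=6, (3,0) g=1 f=8, (3,2) g=1 f=6, (4,1) g=1 f=8]; closed=[(2,1), (3,1)]

step 1: expand (2,1) (f=6, h=5) → closed; open now [(1,1) g=2 f=6, (2,0) g=2 f=8, (2,2) g=2 f=6, (3,0) g=1 f=8, (3,2) g=1 f=6, (4,1) g=1 f=8]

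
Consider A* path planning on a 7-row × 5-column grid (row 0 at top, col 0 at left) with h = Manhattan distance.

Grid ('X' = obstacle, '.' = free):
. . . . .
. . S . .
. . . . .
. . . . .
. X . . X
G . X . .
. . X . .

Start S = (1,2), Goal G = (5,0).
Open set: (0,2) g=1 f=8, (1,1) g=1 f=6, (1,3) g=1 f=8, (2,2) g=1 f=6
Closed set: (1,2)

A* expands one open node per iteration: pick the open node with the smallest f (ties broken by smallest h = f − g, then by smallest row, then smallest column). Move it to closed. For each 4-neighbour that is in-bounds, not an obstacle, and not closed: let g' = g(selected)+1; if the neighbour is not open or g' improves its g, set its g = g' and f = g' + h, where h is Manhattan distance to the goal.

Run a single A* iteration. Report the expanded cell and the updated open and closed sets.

step 1: expand (1,1) (f=6, h=5) → closed; open now [(0,1) g=2 f=8, (0,2) g=1 f=8, (1,0) g=2 f=6, (1,3) g=1 f=8, (2,1) g=2 f=6, (2,2) g=1 f=6]

expanded=(1,1); open=[(0,1) g=2 f=8, (0,2) g=1 f=8, (1,0) g=2 f=6, (1,3) g=1 f=8, (2,1) g=2 f=6, (2,2) g=1 f=6]; closed=[(1,1), (1,2)]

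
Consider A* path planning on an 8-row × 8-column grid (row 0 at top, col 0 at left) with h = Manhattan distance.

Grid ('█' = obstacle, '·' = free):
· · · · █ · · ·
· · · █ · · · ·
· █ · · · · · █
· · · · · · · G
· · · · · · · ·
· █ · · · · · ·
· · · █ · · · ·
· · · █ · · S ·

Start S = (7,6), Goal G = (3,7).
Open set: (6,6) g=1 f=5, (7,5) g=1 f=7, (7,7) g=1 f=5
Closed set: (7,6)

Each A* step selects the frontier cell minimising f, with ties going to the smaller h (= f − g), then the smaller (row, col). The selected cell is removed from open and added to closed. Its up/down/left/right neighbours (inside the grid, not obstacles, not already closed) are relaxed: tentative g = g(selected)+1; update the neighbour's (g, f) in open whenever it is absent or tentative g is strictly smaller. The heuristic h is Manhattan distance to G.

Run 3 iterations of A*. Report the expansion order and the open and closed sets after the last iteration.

step 1: expand (6,6) (f=5, h=4) → closed; open now [(5,6) g=2 f=5, (6,5) g=2 f=7, (6,7) g=2 f=5, (7,5) g=1 f=7, (7,7) g=1 f=5]
step 2: expand (5,6) (f=5, h=3) → closed; open now [(4,6) g=3 f=5, (5,5) g=3 f=7, (5,7) g=3 f=5, (6,5) g=2 f=7, (6,7) g=2 f=5, (7,5) g=1 f=7, (7,7) g=1 f=5]
step 3: expand (4,6) (f=5, h=2) → closed; open now [(3,6) g=4 f=5, (4,5) g=4 f=7, (4,7) g=4 f=5, (5,5) g=3 f=7, (5,7) g=3 f=5, (6,5) g=2 f=7, (6,7) g=2 f=5, (7,5) g=1 f=7, (7,7) g=1 f=5]

order=[(6,6) → (5,6) → (4,6)]; open=[(3,6) g=4 f=5, (4,5) g=4 f=7, (4,7) g=4 f=5, (5,5) g=3 f=7, (5,7) g=3 f=5, (6,5) g=2 f=7, (6,7) g=2 f=5, (7,5) g=1 f=7, (7,7) g=1 f=5]; closed=[(4,6), (5,6), (6,6), (7,6)]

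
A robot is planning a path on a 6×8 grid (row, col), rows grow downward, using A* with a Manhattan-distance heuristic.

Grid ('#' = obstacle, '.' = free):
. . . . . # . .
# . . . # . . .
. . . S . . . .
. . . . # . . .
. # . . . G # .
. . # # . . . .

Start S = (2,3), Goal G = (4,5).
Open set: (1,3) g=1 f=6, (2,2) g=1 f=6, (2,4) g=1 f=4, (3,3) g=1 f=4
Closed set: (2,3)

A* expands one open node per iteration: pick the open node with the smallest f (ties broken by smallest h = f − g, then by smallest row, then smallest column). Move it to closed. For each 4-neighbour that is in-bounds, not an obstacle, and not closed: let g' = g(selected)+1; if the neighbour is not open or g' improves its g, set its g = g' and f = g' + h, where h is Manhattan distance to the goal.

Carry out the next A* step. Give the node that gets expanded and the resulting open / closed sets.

step 1: expand (2,4) (f=4, h=3) → closed; open now [(1,3) g=1 f=6, (2,2) g=1 f=6, (2,5) g=2 f=4, (3,3) g=1 f=4]

expanded=(2,4); open=[(1,3) g=1 f=6, (2,2) g=1 f=6, (2,5) g=2 f=4, (3,3) g=1 f=4]; closed=[(2,3), (2,4)]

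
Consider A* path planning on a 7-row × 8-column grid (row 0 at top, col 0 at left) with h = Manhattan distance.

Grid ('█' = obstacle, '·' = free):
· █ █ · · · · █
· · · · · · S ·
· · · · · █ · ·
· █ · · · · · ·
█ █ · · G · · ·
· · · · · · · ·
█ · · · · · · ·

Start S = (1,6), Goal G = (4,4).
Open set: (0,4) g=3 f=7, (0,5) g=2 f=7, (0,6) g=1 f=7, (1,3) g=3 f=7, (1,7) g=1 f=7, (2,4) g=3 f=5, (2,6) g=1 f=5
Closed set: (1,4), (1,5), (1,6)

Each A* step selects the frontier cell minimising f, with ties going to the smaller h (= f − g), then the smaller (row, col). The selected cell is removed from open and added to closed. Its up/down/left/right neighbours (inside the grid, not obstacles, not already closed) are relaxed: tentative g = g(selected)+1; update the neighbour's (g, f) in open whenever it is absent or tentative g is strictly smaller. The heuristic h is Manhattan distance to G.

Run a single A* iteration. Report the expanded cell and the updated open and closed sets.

expanded=(2,4); open=[(0,4) g=3 f=7, (0,5) g=2 f=7, (0,6) g=1 f=7, (1,3) g=3 f=7, (1,7) g=1 f=7, (2,3) g=4 f=7, (2,6) g=1 f=5, (3,4) g=4 f=5]; closed=[(1,4), (1,5), (1,6), (2,4)]

step 1: expand (2,4) (f=5, h=2) → closed; open now [(0,4) g=3 f=7, (0,5) g=2 f=7, (0,6) g=1 f=7, (1,3) g=3 f=7, (1,7) g=1 f=7, (2,3) g=4 f=7, (2,6) g=1 f=5, (3,4) g=4 f=5]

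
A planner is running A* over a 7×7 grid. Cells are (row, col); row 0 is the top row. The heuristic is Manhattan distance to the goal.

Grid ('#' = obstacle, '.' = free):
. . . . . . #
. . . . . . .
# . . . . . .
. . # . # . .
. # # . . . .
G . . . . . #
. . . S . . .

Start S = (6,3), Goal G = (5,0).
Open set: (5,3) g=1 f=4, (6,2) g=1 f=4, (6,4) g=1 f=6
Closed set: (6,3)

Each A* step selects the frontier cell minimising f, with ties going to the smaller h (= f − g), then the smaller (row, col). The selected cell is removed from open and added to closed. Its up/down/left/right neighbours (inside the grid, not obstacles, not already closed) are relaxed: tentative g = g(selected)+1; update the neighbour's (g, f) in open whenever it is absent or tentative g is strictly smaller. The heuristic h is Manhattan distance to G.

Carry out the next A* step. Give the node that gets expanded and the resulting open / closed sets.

step 1: expand (5,3) (f=4, h=3) → closed; open now [(4,3) g=2 f=6, (5,2) g=2 f=4, (5,4) g=2 f=6, (6,2) g=1 f=4, (6,4) g=1 f=6]

expanded=(5,3); open=[(4,3) g=2 f=6, (5,2) g=2 f=4, (5,4) g=2 f=6, (6,2) g=1 f=4, (6,4) g=1 f=6]; closed=[(5,3), (6,3)]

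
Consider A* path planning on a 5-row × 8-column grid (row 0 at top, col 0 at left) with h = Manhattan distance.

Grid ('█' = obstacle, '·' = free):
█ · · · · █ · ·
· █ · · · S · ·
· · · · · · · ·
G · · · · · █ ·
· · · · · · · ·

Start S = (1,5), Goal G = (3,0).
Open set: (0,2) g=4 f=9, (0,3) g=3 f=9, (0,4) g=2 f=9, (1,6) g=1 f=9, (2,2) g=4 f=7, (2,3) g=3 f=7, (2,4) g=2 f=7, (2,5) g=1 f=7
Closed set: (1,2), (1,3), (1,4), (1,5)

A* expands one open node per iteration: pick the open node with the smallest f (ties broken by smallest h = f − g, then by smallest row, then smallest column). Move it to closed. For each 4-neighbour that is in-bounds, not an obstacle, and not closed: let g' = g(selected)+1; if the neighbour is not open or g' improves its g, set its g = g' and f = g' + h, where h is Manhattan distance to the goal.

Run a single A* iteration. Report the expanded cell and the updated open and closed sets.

step 1: expand (2,2) (f=7, h=3) → closed; open now [(0,2) g=4 f=9, (0,3) g=3 f=9, (0,4) g=2 f=9, (1,6) g=1 f=9, (2,1) g=5 f=7, (2,3) g=3 f=7, (2,4) g=2 f=7, (2,5) g=1 f=7, (3,2) g=5 f=7]

expanded=(2,2); open=[(0,2) g=4 f=9, (0,3) g=3 f=9, (0,4) g=2 f=9, (1,6) g=1 f=9, (2,1) g=5 f=7, (2,3) g=3 f=7, (2,4) g=2 f=7, (2,5) g=1 f=7, (3,2) g=5 f=7]; closed=[(1,2), (1,3), (1,4), (1,5), (2,2)]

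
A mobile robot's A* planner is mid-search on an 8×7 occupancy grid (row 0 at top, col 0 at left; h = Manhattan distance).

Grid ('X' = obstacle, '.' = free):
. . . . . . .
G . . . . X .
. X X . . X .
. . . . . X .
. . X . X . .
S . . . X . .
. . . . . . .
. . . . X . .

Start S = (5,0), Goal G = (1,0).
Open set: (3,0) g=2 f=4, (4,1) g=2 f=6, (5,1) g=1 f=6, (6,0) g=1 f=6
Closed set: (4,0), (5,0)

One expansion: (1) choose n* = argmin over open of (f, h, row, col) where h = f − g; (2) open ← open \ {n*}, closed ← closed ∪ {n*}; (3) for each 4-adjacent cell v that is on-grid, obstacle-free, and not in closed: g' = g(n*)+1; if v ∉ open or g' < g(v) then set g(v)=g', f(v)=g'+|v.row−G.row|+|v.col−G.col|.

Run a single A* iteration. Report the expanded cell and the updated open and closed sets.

step 1: expand (3,0) (f=4, h=2) → closed; open now [(2,0) g=3 f=4, (3,1) g=3 f=6, (4,1) g=2 f=6, (5,1) g=1 f=6, (6,0) g=1 f=6]

expanded=(3,0); open=[(2,0) g=3 f=4, (3,1) g=3 f=6, (4,1) g=2 f=6, (5,1) g=1 f=6, (6,0) g=1 f=6]; closed=[(3,0), (4,0), (5,0)]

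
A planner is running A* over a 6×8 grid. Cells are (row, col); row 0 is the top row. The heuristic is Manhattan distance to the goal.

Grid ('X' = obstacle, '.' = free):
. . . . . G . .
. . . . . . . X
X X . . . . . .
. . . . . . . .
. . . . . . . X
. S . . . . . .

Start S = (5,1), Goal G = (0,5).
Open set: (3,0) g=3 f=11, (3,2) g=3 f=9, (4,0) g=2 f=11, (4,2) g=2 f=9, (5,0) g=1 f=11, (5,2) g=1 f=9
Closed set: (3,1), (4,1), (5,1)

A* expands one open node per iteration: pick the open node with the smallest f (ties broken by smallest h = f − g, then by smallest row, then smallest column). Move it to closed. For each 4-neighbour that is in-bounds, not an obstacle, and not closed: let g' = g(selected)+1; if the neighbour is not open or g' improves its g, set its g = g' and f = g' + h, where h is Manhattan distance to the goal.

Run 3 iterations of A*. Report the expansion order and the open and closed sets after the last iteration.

step 1: expand (3,2) (f=9, h=6) → closed; open now [(2,2) g=4 f=9, (3,0) g=3 f=11, (3,3) g=4 f=9, (4,0) g=2 f=11, (4,2) g=2 f=9, (5,0) g=1 f=11, (5,2) g=1 f=9]
step 2: expand (2,2) (f=9, h=5) → closed; open now [(1,2) g=5 f=9, (2,3) g=5 f=9, (3,0) g=3 f=11, (3,3) g=4 f=9, (4,0) g=2 f=11, (4,2) g=2 f=9, (5,0) g=1 f=11, (5,2) g=1 f=9]
step 3: expand (1,2) (f=9, h=4) → closed; open now [(0,2) g=6 f=9, (1,1) g=6 f=11, (1,3) g=6 f=9, (2,3) g=5 f=9, (3,0) g=3 f=11, (3,3) g=4 f=9, (4,0) g=2 f=11, (4,2) g=2 f=9, (5,0) g=1 f=11, (5,2) g=1 f=9]

order=[(3,2) → (2,2) → (1,2)]; open=[(0,2) g=6 f=9, (1,1) g=6 f=11, (1,3) g=6 f=9, (2,3) g=5 f=9, (3,0) g=3 f=11, (3,3) g=4 f=9, (4,0) g=2 f=11, (4,2) g=2 f=9, (5,0) g=1 f=11, (5,2) g=1 f=9]; closed=[(1,2), (2,2), (3,1), (3,2), (4,1), (5,1)]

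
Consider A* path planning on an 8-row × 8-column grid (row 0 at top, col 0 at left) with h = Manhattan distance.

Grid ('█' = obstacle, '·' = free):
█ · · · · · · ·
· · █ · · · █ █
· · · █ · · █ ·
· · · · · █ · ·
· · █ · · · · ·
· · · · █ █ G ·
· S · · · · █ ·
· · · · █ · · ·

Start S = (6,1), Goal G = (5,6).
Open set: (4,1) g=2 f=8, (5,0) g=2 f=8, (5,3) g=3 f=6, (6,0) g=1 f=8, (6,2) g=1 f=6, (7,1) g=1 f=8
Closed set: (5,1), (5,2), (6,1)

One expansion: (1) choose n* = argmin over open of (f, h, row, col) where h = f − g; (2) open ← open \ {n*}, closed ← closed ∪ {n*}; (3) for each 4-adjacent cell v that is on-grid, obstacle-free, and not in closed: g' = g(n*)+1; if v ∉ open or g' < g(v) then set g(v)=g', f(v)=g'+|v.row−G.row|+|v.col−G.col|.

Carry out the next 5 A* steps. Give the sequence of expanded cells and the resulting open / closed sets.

order=[(5,3) → (6,2) → (6,3) → (6,4) → (6,5)]; open=[(4,1) g=2 f=8, (4,3) g=4 f=8, (5,0) g=2 f=8, (6,0) g=1 f=8, (7,1) g=1 f=8, (7,2) g=2 f=8, (7,3) g=3 f=8, (7,5) g=5 f=8]; closed=[(5,1), (5,2), (5,3), (6,1), (6,2), (6,3), (6,4), (6,5)]

step 1: expand (5,3) (f=6, h=3) → closed; open now [(4,1) g=2 f=8, (4,3) g=4 f=8, (5,0) g=2 f=8, (6,0) g=1 f=8, (6,2) g=1 f=6, (6,3) g=4 f=8, (7,1) g=1 f=8]
step 2: expand (6,2) (f=6, h=5) → closed; open now [(4,1) g=2 f=8, (4,3) g=4 f=8, (5,0) g=2 f=8, (6,0) g=1 f=8, (6,3) g=2 f=6, (7,1) g=1 f=8, (7,2) g=2 f=8]
step 3: expand (6,3) (f=6, h=4) → closed; open now [(4,1) g=2 f=8, (4,3) g=4 f=8, (5,0) g=2 f=8, (6,0) g=1 f=8, (6,4) g=3 f=6, (7,1) g=1 f=8, (7,2) g=2 f=8, (7,3) g=3 f=8]
step 4: expand (6,4) (f=6, h=3) → closed; open now [(4,1) g=2 f=8, (4,3) g=4 f=8, (5,0) g=2 f=8, (6,0) g=1 f=8, (6,5) g=4 f=6, (7,1) g=1 f=8, (7,2) g=2 f=8, (7,3) g=3 f=8]
step 5: expand (6,5) (f=6, h=2) → closed; open now [(4,1) g=2 f=8, (4,3) g=4 f=8, (5,0) g=2 f=8, (6,0) g=1 f=8, (7,1) g=1 f=8, (7,2) g=2 f=8, (7,3) g=3 f=8, (7,5) g=5 f=8]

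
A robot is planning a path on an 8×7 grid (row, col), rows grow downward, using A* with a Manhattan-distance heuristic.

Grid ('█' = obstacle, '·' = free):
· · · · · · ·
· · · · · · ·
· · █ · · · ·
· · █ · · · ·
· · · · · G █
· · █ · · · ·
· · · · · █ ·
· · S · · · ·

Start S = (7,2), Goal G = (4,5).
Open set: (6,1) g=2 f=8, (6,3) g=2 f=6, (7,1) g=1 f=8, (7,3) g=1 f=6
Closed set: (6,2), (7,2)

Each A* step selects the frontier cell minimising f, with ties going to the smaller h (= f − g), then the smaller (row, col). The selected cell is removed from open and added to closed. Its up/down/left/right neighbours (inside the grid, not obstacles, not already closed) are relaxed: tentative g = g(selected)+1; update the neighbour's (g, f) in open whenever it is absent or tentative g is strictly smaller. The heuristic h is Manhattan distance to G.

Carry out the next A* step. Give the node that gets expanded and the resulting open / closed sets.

step 1: expand (6,3) (f=6, h=4) → closed; open now [(5,3) g=3 f=6, (6,1) g=2 f=8, (6,4) g=3 f=6, (7,1) g=1 f=8, (7,3) g=1 f=6]

expanded=(6,3); open=[(5,3) g=3 f=6, (6,1) g=2 f=8, (6,4) g=3 f=6, (7,1) g=1 f=8, (7,3) g=1 f=6]; closed=[(6,2), (6,3), (7,2)]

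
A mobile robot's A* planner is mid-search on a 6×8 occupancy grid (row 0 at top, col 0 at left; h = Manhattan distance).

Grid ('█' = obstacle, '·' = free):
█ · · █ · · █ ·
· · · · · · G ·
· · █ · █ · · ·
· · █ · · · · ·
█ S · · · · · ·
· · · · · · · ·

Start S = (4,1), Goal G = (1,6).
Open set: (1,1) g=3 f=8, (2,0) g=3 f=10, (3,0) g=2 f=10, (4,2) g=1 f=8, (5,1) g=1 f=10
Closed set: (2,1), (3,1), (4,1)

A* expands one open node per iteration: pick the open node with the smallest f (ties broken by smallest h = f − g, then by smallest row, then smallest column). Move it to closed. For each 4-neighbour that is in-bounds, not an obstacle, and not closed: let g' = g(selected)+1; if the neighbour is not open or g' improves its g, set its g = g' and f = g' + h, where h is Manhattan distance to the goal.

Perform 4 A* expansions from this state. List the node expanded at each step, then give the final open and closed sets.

step 1: expand (1,1) (f=8, h=5) → closed; open now [(0,1) g=4 f=10, (1,0) g=4 f=10, (1,2) g=4 f=8, (2,0) g=3 f=10, (3,0) g=2 f=10, (4,2) g=1 f=8, (5,1) g=1 f=10]
step 2: expand (1,2) (f=8, h=4) → closed; open now [(0,1) g=4 f=10, (0,2) g=5 f=10, (1,0) g=4 f=10, (1,3) g=5 f=8, (2,0) g=3 f=10, (3,0) g=2 f=10, (4,2) g=1 f=8, (5,1) g=1 f=10]
step 3: expand (1,3) (f=8, h=3) → closed; open now [(0,1) g=4 f=10, (0,2) g=5 f=10, (1,0) g=4 f=10, (1,4) g=6 f=8, (2,0) g=3 f=10, (2,3) g=6 f=10, (3,0) g=2 f=10, (4,2) g=1 f=8, (5,1) g=1 f=10]
step 4: expand (1,4) (f=8, h=2) → closed; open now [(0,1) g=4 f=10, (0,2) g=5 f=10, (0,4) g=7 f=10, (1,0) g=4 f=10, (1,5) g=7 f=8, (2,0) g=3 f=10, (2,3) g=6 f=10, (3,0) g=2 f=10, (4,2) g=1 f=8, (5,1) g=1 f=10]

order=[(1,1) → (1,2) → (1,3) → (1,4)]; open=[(0,1) g=4 f=10, (0,2) g=5 f=10, (0,4) g=7 f=10, (1,0) g=4 f=10, (1,5) g=7 f=8, (2,0) g=3 f=10, (2,3) g=6 f=10, (3,0) g=2 f=10, (4,2) g=1 f=8, (5,1) g=1 f=10]; closed=[(1,1), (1,2), (1,3), (1,4), (2,1), (3,1), (4,1)]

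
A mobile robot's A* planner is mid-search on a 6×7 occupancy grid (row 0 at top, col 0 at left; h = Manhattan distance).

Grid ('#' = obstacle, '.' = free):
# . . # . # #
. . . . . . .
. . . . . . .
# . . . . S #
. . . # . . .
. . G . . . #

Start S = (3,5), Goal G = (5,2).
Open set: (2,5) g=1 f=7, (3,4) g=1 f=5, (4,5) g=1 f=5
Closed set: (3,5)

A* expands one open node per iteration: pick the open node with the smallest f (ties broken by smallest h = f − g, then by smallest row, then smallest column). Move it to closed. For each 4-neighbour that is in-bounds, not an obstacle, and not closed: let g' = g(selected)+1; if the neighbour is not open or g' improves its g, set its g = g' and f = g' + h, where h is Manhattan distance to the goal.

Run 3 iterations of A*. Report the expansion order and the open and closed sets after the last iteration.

step 1: expand (3,4) (f=5, h=4) → closed; open now [(2,4) g=2 f=7, (2,5) g=1 f=7, (3,3) g=2 f=5, (4,4) g=2 f=5, (4,5) g=1 f=5]
step 2: expand (3,3) (f=5, h=3) → closed; open now [(2,3) g=3 f=7, (2,4) g=2 f=7, (2,5) g=1 f=7, (3,2) g=3 f=5, (4,4) g=2 f=5, (4,5) g=1 f=5]
step 3: expand (3,2) (f=5, h=2) → closed; open now [(2,2) g=4 f=7, (2,3) g=3 f=7, (2,4) g=2 f=7, (2,5) g=1 f=7, (3,1) g=4 f=7, (4,2) g=4 f=5, (4,4) g=2 f=5, (4,5) g=1 f=5]

order=[(3,4) → (3,3) → (3,2)]; open=[(2,2) g=4 f=7, (2,3) g=3 f=7, (2,4) g=2 f=7, (2,5) g=1 f=7, (3,1) g=4 f=7, (4,2) g=4 f=5, (4,4) g=2 f=5, (4,5) g=1 f=5]; closed=[(3,2), (3,3), (3,4), (3,5)]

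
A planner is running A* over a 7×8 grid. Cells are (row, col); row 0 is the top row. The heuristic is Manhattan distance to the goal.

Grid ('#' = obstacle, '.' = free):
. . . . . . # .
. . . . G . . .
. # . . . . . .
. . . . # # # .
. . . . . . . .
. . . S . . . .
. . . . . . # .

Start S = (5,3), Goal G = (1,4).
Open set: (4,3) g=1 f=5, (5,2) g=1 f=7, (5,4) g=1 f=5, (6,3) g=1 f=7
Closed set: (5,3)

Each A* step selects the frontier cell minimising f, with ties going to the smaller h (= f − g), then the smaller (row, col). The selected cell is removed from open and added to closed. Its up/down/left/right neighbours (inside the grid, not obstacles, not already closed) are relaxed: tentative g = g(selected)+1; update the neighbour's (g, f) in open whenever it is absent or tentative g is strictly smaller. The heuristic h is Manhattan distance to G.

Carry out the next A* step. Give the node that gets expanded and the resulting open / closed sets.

expanded=(4,3); open=[(3,3) g=2 f=5, (4,2) g=2 f=7, (4,4) g=2 f=5, (5,2) g=1 f=7, (5,4) g=1 f=5, (6,3) g=1 f=7]; closed=[(4,3), (5,3)]

step 1: expand (4,3) (f=5, h=4) → closed; open now [(3,3) g=2 f=5, (4,2) g=2 f=7, (4,4) g=2 f=5, (5,2) g=1 f=7, (5,4) g=1 f=5, (6,3) g=1 f=7]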